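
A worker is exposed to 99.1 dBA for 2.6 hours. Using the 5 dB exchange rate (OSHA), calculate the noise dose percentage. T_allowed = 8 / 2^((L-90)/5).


Given values:
  L = 99.1 dBA, T = 2.6 hours
Formula: T_allowed = 8 / 2^((L - 90) / 5)
Compute exponent: (99.1 - 90) / 5 = 1.82
Compute 2^(1.82) = 3.530812
T_allowed = 8 / 3.530812 = 2.265768 hours
Dose = (T / T_allowed) * 100
Dose = (2.6 / 2.265768) * 100 = 114.75

114.75 %


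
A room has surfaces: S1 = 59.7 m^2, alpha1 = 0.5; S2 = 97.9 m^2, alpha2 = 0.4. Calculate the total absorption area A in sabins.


Given surfaces:
  Surface 1: 59.7 * 0.5 = 29.85
  Surface 2: 97.9 * 0.4 = 39.16
Formula: A = sum(Si * alpha_i)
A = 29.85 + 39.16
A = 69.01

69.01 sabins


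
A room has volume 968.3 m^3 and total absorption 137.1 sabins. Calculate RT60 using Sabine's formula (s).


Given values:
  V = 968.3 m^3
  A = 137.1 sabins
Formula: RT60 = 0.161 * V / A
Numerator: 0.161 * 968.3 = 155.8963
RT60 = 155.8963 / 137.1 = 1.137

1.137 s


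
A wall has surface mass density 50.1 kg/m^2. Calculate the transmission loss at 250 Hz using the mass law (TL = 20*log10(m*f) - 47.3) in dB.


Given values:
  m = 50.1 kg/m^2, f = 250 Hz
Formula: TL = 20 * log10(m * f) - 47.3
Compute m * f = 50.1 * 250 = 12525.0
Compute log10(12525.0) = 4.097778
Compute 20 * 4.097778 = 81.9556
TL = 81.9556 - 47.3 = 34.66

34.66 dB


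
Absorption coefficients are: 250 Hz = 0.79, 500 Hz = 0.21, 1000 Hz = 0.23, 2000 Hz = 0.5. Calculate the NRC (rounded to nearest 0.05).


Given values:
  a_250 = 0.79, a_500 = 0.21
  a_1000 = 0.23, a_2000 = 0.5
Formula: NRC = (a250 + a500 + a1000 + a2000) / 4
Sum = 0.79 + 0.21 + 0.23 + 0.5 = 1.73
NRC = 1.73 / 4 = 0.4325
Rounded to nearest 0.05: 0.45

0.45


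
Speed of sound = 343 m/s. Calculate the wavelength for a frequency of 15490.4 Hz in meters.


Given values:
  c = 343 m/s, f = 15490.4 Hz
Formula: lambda = c / f
lambda = 343 / 15490.4
lambda = 0.0221

0.0221 m


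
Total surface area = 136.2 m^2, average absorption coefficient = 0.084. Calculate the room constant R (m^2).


Given values:
  S = 136.2 m^2, alpha = 0.084
Formula: R = S * alpha / (1 - alpha)
Numerator: 136.2 * 0.084 = 11.4408
Denominator: 1 - 0.084 = 0.916
R = 11.4408 / 0.916 = 12.49

12.49 m^2


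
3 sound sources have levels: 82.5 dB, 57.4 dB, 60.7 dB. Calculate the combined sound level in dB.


Formula: L_total = 10 * log10( sum(10^(Li/10)) )
  Source 1: 10^(82.5/10) = 177827941.0039
  Source 2: 10^(57.4/10) = 549540.8739
  Source 3: 10^(60.7/10) = 1174897.5549
Sum of linear values = 179552379.4327
L_total = 10 * log10(179552379.4327) = 82.54

82.54 dB


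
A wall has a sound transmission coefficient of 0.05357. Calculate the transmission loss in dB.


Given values:
  tau = 0.05357
Formula: TL = 10 * log10(1 / tau)
Compute 1 / tau = 1 / 0.05357 = 18.6672
Compute log10(18.6672) = 1.271079
TL = 10 * 1.271079 = 12.71

12.71 dB


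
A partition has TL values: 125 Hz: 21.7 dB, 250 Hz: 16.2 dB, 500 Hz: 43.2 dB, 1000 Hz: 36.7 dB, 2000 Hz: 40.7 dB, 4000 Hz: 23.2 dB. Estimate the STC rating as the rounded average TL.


Given TL values at each frequency:
  125 Hz: 21.7 dB
  250 Hz: 16.2 dB
  500 Hz: 43.2 dB
  1000 Hz: 36.7 dB
  2000 Hz: 40.7 dB
  4000 Hz: 23.2 dB
Formula: STC ~ round(average of TL values)
Sum = 21.7 + 16.2 + 43.2 + 36.7 + 40.7 + 23.2 = 181.7
Average = 181.7 / 6 = 30.28
Rounded: 30

30


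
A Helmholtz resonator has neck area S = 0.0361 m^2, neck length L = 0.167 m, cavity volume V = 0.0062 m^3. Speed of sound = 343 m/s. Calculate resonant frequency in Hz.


Given values:
  S = 0.0361 m^2, L = 0.167 m, V = 0.0062 m^3, c = 343 m/s
Formula: f = (c / (2*pi)) * sqrt(S / (V * L))
Compute V * L = 0.0062 * 0.167 = 0.0010354
Compute S / (V * L) = 0.0361 / 0.0010354 = 34.8658
Compute sqrt(34.8658) = 5.904727
Compute c / (2*pi) = 343 / 6.283185 = 54.590148
f = 54.590148 * 5.904727 = 322.34

322.34 Hz


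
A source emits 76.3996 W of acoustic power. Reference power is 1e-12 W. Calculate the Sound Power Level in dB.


Given values:
  W = 76.3996 W
  W_ref = 1e-12 W
Formula: SWL = 10 * log10(W / W_ref)
Compute ratio: W / W_ref = 76399600000000
Compute log10: log10(76399600000000) = 13.883091
Multiply: SWL = 10 * 13.883091 = 138.83

138.83 dB


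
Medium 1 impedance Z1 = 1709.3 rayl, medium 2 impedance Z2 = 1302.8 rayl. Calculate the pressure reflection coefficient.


Given values:
  Z1 = 1709.3 rayl, Z2 = 1302.8 rayl
Formula: R = (Z2 - Z1) / (Z2 + Z1)
Numerator: Z2 - Z1 = 1302.8 - 1709.3 = -406.5
Denominator: Z2 + Z1 = 1302.8 + 1709.3 = 3012.1
R = -406.5 / 3012.1 = -0.135

-0.135


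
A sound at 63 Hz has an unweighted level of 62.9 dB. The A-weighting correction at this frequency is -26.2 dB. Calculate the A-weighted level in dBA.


Given values:
  SPL = 62.9 dB
  A-weighting at 63 Hz = -26.2 dB
Formula: L_A = SPL + A_weight
L_A = 62.9 + (-26.2)
L_A = 36.7

36.7 dBA


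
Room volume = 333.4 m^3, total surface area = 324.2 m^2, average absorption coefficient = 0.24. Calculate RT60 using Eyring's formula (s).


Given values:
  V = 333.4 m^3, S = 324.2 m^2, alpha = 0.24
Formula: RT60 = 0.161 * V / (-S * ln(1 - alpha))
Compute ln(1 - 0.24) = ln(0.76) = -0.274437
Denominator: -324.2 * -0.274437 = 88.9725
Numerator: 0.161 * 333.4 = 53.6774
RT60 = 53.6774 / 88.9725 = 0.603

0.603 s


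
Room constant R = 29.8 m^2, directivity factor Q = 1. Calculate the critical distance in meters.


Given values:
  R = 29.8 m^2, Q = 1
Formula: d_c = 0.141 * sqrt(Q * R)
Compute Q * R = 1 * 29.8 = 29.8
Compute sqrt(29.8) = 5.4589
d_c = 0.141 * 5.4589 = 0.77

0.77 m


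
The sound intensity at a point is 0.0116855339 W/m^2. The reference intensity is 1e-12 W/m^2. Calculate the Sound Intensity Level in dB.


Given values:
  I = 0.0116855339 W/m^2
  I_ref = 1e-12 W/m^2
Formula: SIL = 10 * log10(I / I_ref)
Compute ratio: I / I_ref = 11685533900
Compute log10: log10(11685533900) = 10.067649
Multiply: SIL = 10 * 10.067649 = 100.68

100.68 dB


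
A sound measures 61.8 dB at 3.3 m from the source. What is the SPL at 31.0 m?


Given values:
  SPL1 = 61.8 dB, r1 = 3.3 m, r2 = 31.0 m
Formula: SPL2 = SPL1 - 20 * log10(r2 / r1)
Compute ratio: r2 / r1 = 31.0 / 3.3 = 9.3939
Compute log10: log10(9.3939) = 0.972846
Compute drop: 20 * 0.972846 = 19.4569
SPL2 = 61.8 - 19.4569 = 42.34

42.34 dB


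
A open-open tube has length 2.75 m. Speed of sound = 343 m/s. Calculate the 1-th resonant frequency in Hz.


Given values:
  Tube type: open-open, L = 2.75 m, c = 343 m/s, n = 1
Formula: f_n = n * c / (2 * L)
Compute 2 * L = 2 * 2.75 = 5.5
f = 1 * 343 / 5.5
f = 62.36

62.36 Hz


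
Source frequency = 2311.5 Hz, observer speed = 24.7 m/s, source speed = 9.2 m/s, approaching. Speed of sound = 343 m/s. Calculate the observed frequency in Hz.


Given values:
  f_s = 2311.5 Hz, v_o = 24.7 m/s, v_s = 9.2 m/s
  Direction: approaching
Formula: f_o = f_s * (c + v_o) / (c - v_s)
Numerator: c + v_o = 343 + 24.7 = 367.7
Denominator: c - v_s = 343 - 9.2 = 333.8
f_o = 2311.5 * 367.7 / 333.8 = 2546.25

2546.25 Hz


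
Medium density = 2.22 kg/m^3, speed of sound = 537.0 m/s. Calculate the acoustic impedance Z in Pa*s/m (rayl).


Given values:
  rho = 2.22 kg/m^3
  c = 537.0 m/s
Formula: Z = rho * c
Z = 2.22 * 537.0
Z = 1192.14

1192.14 rayl


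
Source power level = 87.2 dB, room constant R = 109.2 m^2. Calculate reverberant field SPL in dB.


Given values:
  Lw = 87.2 dB, R = 109.2 m^2
Formula: SPL = Lw + 10 * log10(4 / R)
Compute 4 / R = 4 / 109.2 = 0.03663
Compute 10 * log10(0.03663) = -14.3616
SPL = 87.2 + (-14.3616) = 72.84

72.84 dB


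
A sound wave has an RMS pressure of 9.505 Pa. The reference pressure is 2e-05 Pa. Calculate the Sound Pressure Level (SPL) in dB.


Given values:
  p = 9.505 Pa
  p_ref = 2e-05 Pa
Formula: SPL = 20 * log10(p / p_ref)
Compute ratio: p / p_ref = 9.505 / 2e-05 = 475250
Compute log10: log10(475250) = 5.676922
Multiply: SPL = 20 * 5.676922 = 113.54

113.54 dB


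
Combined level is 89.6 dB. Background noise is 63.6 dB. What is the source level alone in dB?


Given values:
  L_total = 89.6 dB, L_bg = 63.6 dB
Formula: L_source = 10 * log10(10^(L_total/10) - 10^(L_bg/10))
Convert to linear:
  10^(89.6/10) = 912010839.3559
  10^(63.6/10) = 2290867.6528
Difference: 912010839.3559 - 2290867.6528 = 909719971.7031
L_source = 10 * log10(909719971.7031) = 89.59

89.59 dB


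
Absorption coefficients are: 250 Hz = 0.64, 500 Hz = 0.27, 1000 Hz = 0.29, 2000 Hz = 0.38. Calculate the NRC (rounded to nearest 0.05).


Given values:
  a_250 = 0.64, a_500 = 0.27
  a_1000 = 0.29, a_2000 = 0.38
Formula: NRC = (a250 + a500 + a1000 + a2000) / 4
Sum = 0.64 + 0.27 + 0.29 + 0.38 = 1.58
NRC = 1.58 / 4 = 0.395
Rounded to nearest 0.05: 0.4

0.4


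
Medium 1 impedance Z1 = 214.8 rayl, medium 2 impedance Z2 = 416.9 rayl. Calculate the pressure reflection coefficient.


Given values:
  Z1 = 214.8 rayl, Z2 = 416.9 rayl
Formula: R = (Z2 - Z1) / (Z2 + Z1)
Numerator: Z2 - Z1 = 416.9 - 214.8 = 202.1
Denominator: Z2 + Z1 = 416.9 + 214.8 = 631.7
R = 202.1 / 631.7 = 0.3199

0.3199


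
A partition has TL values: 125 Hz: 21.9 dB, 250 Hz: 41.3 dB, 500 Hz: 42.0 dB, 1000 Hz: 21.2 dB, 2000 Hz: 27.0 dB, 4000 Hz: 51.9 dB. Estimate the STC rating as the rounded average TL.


Given TL values at each frequency:
  125 Hz: 21.9 dB
  250 Hz: 41.3 dB
  500 Hz: 42.0 dB
  1000 Hz: 21.2 dB
  2000 Hz: 27.0 dB
  4000 Hz: 51.9 dB
Formula: STC ~ round(average of TL values)
Sum = 21.9 + 41.3 + 42.0 + 21.2 + 27.0 + 51.9 = 205.3
Average = 205.3 / 6 = 34.22
Rounded: 34

34


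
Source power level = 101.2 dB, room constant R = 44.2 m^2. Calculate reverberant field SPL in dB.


Given values:
  Lw = 101.2 dB, R = 44.2 m^2
Formula: SPL = Lw + 10 * log10(4 / R)
Compute 4 / R = 4 / 44.2 = 0.090498
Compute 10 * log10(0.090498) = -10.4336
SPL = 101.2 + (-10.4336) = 90.77

90.77 dB


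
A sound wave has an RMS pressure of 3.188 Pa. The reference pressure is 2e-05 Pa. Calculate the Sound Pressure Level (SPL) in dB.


Given values:
  p = 3.188 Pa
  p_ref = 2e-05 Pa
Formula: SPL = 20 * log10(p / p_ref)
Compute ratio: p / p_ref = 3.188 / 2e-05 = 159400
Compute log10: log10(159400) = 5.202488
Multiply: SPL = 20 * 5.202488 = 104.05

104.05 dB


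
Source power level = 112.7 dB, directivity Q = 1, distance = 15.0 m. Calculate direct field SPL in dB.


Given values:
  Lw = 112.7 dB, Q = 1, r = 15.0 m
Formula: SPL = Lw + 10 * log10(Q / (4 * pi * r^2))
Compute 4 * pi * r^2 = 4 * pi * 15.0^2 = 2827.4334
Compute Q / denom = 1 / 2827.4334 = 0.00035368
Compute 10 * log10(0.00035368) = -34.5139
SPL = 112.7 + (-34.5139) = 78.19

78.19 dB


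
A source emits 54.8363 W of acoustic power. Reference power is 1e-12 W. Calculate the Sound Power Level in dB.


Given values:
  W = 54.8363 W
  W_ref = 1e-12 W
Formula: SWL = 10 * log10(W / W_ref)
Compute ratio: W / W_ref = 54836300000000
Compute log10: log10(54836300000000) = 13.739068
Multiply: SWL = 10 * 13.739068 = 137.39

137.39 dB


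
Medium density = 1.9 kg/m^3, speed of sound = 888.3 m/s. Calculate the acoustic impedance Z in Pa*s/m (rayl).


Given values:
  rho = 1.9 kg/m^3
  c = 888.3 m/s
Formula: Z = rho * c
Z = 1.9 * 888.3
Z = 1687.77

1687.77 rayl


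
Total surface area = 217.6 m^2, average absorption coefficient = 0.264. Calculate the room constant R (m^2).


Given values:
  S = 217.6 m^2, alpha = 0.264
Formula: R = S * alpha / (1 - alpha)
Numerator: 217.6 * 0.264 = 57.4464
Denominator: 1 - 0.264 = 0.736
R = 57.4464 / 0.736 = 78.05

78.05 m^2


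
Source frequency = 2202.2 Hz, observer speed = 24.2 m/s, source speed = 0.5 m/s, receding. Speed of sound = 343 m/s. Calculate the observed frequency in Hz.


Given values:
  f_s = 2202.2 Hz, v_o = 24.2 m/s, v_s = 0.5 m/s
  Direction: receding
Formula: f_o = f_s * (c - v_o) / (c + v_s)
Numerator: c - v_o = 343 - 24.2 = 318.8
Denominator: c + v_s = 343 + 0.5 = 343.5
f_o = 2202.2 * 318.8 / 343.5 = 2043.85

2043.85 Hz


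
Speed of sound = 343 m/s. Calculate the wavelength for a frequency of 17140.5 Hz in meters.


Given values:
  c = 343 m/s, f = 17140.5 Hz
Formula: lambda = c / f
lambda = 343 / 17140.5
lambda = 0.02

0.02 m


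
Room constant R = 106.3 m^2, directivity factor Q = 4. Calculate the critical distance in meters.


Given values:
  R = 106.3 m^2, Q = 4
Formula: d_c = 0.141 * sqrt(Q * R)
Compute Q * R = 4 * 106.3 = 425.2
Compute sqrt(425.2) = 20.6204
d_c = 0.141 * 20.6204 = 2.907

2.907 m


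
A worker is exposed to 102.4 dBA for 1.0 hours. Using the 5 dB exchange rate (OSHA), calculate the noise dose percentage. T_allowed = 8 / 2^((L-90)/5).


Given values:
  L = 102.4 dBA, T = 1.0 hours
Formula: T_allowed = 8 / 2^((L - 90) / 5)
Compute exponent: (102.4 - 90) / 5 = 2.48
Compute 2^(2.48) = 5.578975
T_allowed = 8 / 5.578975 = 1.433955 hours
Dose = (T / T_allowed) * 100
Dose = (1.0 / 1.433955) * 100 = 69.74

69.74 %


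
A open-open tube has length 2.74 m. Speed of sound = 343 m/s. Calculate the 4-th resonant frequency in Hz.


Given values:
  Tube type: open-open, L = 2.74 m, c = 343 m/s, n = 4
Formula: f_n = n * c / (2 * L)
Compute 2 * L = 2 * 2.74 = 5.48
f = 4 * 343 / 5.48
f = 250.36

250.36 Hz


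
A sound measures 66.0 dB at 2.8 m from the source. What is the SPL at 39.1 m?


Given values:
  SPL1 = 66.0 dB, r1 = 2.8 m, r2 = 39.1 m
Formula: SPL2 = SPL1 - 20 * log10(r2 / r1)
Compute ratio: r2 / r1 = 39.1 / 2.8 = 13.9643
Compute log10: log10(13.9643) = 1.145019
Compute drop: 20 * 1.145019 = 22.9004
SPL2 = 66.0 - 22.9004 = 43.1

43.1 dB


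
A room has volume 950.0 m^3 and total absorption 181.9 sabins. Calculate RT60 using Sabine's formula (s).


Given values:
  V = 950.0 m^3
  A = 181.9 sabins
Formula: RT60 = 0.161 * V / A
Numerator: 0.161 * 950.0 = 152.95
RT60 = 152.95 / 181.9 = 0.841

0.841 s


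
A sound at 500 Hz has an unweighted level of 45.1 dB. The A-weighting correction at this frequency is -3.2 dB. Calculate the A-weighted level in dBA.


Given values:
  SPL = 45.1 dB
  A-weighting at 500 Hz = -3.2 dB
Formula: L_A = SPL + A_weight
L_A = 45.1 + (-3.2)
L_A = 41.9

41.9 dBA


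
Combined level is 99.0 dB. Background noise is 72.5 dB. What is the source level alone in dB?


Given values:
  L_total = 99.0 dB, L_bg = 72.5 dB
Formula: L_source = 10 * log10(10^(L_total/10) - 10^(L_bg/10))
Convert to linear:
  10^(99.0/10) = 7943282347.2428
  10^(72.5/10) = 17782794.1004
Difference: 7943282347.2428 - 17782794.1004 = 7925499553.1424
L_source = 10 * log10(7925499553.1424) = 98.99

98.99 dB


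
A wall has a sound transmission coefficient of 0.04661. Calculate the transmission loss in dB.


Given values:
  tau = 0.04661
Formula: TL = 10 * log10(1 / tau)
Compute 1 / tau = 1 / 0.04661 = 21.4546
Compute log10(21.4546) = 1.33152
TL = 10 * 1.33152 = 13.32

13.32 dB


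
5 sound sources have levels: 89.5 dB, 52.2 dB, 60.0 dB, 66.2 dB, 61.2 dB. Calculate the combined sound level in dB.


Formula: L_total = 10 * log10( sum(10^(Li/10)) )
  Source 1: 10^(89.5/10) = 891250938.1337
  Source 2: 10^(52.2/10) = 165958.6907
  Source 3: 10^(60.0/10) = 1000000.0
  Source 4: 10^(66.2/10) = 4168693.8347
  Source 5: 10^(61.2/10) = 1318256.7386
Sum of linear values = 897903847.3977
L_total = 10 * log10(897903847.3977) = 89.53

89.53 dB


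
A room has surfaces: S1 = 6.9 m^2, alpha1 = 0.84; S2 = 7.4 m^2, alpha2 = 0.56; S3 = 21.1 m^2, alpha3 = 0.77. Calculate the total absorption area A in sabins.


Given surfaces:
  Surface 1: 6.9 * 0.84 = 5.796
  Surface 2: 7.4 * 0.56 = 4.144
  Surface 3: 21.1 * 0.77 = 16.247
Formula: A = sum(Si * alpha_i)
A = 5.796 + 4.144 + 16.247
A = 26.19

26.19 sabins


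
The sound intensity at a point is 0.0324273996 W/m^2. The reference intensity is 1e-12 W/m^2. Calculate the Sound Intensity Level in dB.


Given values:
  I = 0.0324273996 W/m^2
  I_ref = 1e-12 W/m^2
Formula: SIL = 10 * log10(I / I_ref)
Compute ratio: I / I_ref = 32427399600
Compute log10: log10(32427399600) = 10.510912
Multiply: SIL = 10 * 10.510912 = 105.11

105.11 dB


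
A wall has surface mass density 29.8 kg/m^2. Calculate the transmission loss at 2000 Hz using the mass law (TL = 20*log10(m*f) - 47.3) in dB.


Given values:
  m = 29.8 kg/m^2, f = 2000 Hz
Formula: TL = 20 * log10(m * f) - 47.3
Compute m * f = 29.8 * 2000 = 59600.0
Compute log10(59600.0) = 4.775246
Compute 20 * 4.775246 = 95.5049
TL = 95.5049 - 47.3 = 48.2

48.2 dB


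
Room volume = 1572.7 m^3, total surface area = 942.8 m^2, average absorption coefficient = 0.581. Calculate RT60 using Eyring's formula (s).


Given values:
  V = 1572.7 m^3, S = 942.8 m^2, alpha = 0.581
Formula: RT60 = 0.161 * V / (-S * ln(1 - alpha))
Compute ln(1 - 0.581) = ln(0.419) = -0.869884
Denominator: -942.8 * -0.869884 = 820.1266
Numerator: 0.161 * 1572.7 = 253.2047
RT60 = 253.2047 / 820.1266 = 0.309

0.309 s


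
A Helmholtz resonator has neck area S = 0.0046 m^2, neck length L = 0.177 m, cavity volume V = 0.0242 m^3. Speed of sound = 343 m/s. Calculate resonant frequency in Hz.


Given values:
  S = 0.0046 m^2, L = 0.177 m, V = 0.0242 m^3, c = 343 m/s
Formula: f = (c / (2*pi)) * sqrt(S / (V * L))
Compute V * L = 0.0242 * 0.177 = 0.0042834
Compute S / (V * L) = 0.0046 / 0.0042834 = 1.0739
Compute sqrt(1.0739) = 1.036291
Compute c / (2*pi) = 343 / 6.283185 = 54.590148
f = 54.590148 * 1.036291 = 56.57

56.57 Hz


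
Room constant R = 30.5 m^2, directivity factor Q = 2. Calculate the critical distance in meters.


Given values:
  R = 30.5 m^2, Q = 2
Formula: d_c = 0.141 * sqrt(Q * R)
Compute Q * R = 2 * 30.5 = 61.0
Compute sqrt(61.0) = 7.8102
d_c = 0.141 * 7.8102 = 1.101

1.101 m


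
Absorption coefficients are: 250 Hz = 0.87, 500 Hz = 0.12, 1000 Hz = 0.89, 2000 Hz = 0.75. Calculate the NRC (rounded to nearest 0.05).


Given values:
  a_250 = 0.87, a_500 = 0.12
  a_1000 = 0.89, a_2000 = 0.75
Formula: NRC = (a250 + a500 + a1000 + a2000) / 4
Sum = 0.87 + 0.12 + 0.89 + 0.75 = 2.63
NRC = 2.63 / 4 = 0.6575
Rounded to nearest 0.05: 0.65

0.65


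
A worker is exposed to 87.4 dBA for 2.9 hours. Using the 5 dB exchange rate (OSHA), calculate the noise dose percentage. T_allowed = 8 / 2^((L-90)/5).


Given values:
  L = 87.4 dBA, T = 2.9 hours
Formula: T_allowed = 8 / 2^((L - 90) / 5)
Compute exponent: (87.4 - 90) / 5 = -0.52
Compute 2^(-0.52) = 0.697372
T_allowed = 8 / 0.697372 = 11.471639 hours
Dose = (T / T_allowed) * 100
Dose = (2.9 / 11.471639) * 100 = 25.28

25.28 %


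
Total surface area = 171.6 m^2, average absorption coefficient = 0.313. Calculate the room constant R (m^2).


Given values:
  S = 171.6 m^2, alpha = 0.313
Formula: R = S * alpha / (1 - alpha)
Numerator: 171.6 * 0.313 = 53.7108
Denominator: 1 - 0.313 = 0.687
R = 53.7108 / 0.687 = 78.18

78.18 m^2


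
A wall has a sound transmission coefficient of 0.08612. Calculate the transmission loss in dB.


Given values:
  tau = 0.08612
Formula: TL = 10 * log10(1 / tau)
Compute 1 / tau = 1 / 0.08612 = 11.6117
Compute log10(11.6117) = 1.064896
TL = 10 * 1.064896 = 10.65

10.65 dB


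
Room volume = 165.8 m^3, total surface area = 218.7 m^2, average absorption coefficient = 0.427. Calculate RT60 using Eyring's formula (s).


Given values:
  V = 165.8 m^3, S = 218.7 m^2, alpha = 0.427
Formula: RT60 = 0.161 * V / (-S * ln(1 - alpha))
Compute ln(1 - 0.427) = ln(0.573) = -0.55687
Denominator: -218.7 * -0.55687 = 121.7875
Numerator: 0.161 * 165.8 = 26.6938
RT60 = 26.6938 / 121.7875 = 0.219

0.219 s


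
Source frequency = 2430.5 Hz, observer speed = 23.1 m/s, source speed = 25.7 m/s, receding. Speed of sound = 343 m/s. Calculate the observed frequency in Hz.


Given values:
  f_s = 2430.5 Hz, v_o = 23.1 m/s, v_s = 25.7 m/s
  Direction: receding
Formula: f_o = f_s * (c - v_o) / (c + v_s)
Numerator: c - v_o = 343 - 23.1 = 319.9
Denominator: c + v_s = 343 + 25.7 = 368.7
f_o = 2430.5 * 319.9 / 368.7 = 2108.81

2108.81 Hz


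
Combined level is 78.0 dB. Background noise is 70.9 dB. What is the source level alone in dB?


Given values:
  L_total = 78.0 dB, L_bg = 70.9 dB
Formula: L_source = 10 * log10(10^(L_total/10) - 10^(L_bg/10))
Convert to linear:
  10^(78.0/10) = 63095734.448
  10^(70.9/10) = 12302687.7081
Difference: 63095734.448 - 12302687.7081 = 50793046.7399
L_source = 10 * log10(50793046.7399) = 77.06

77.06 dB


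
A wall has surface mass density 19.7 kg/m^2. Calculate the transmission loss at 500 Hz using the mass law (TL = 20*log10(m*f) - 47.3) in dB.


Given values:
  m = 19.7 kg/m^2, f = 500 Hz
Formula: TL = 20 * log10(m * f) - 47.3
Compute m * f = 19.7 * 500 = 9850.0
Compute log10(9850.0) = 3.993436
Compute 20 * 3.993436 = 79.8687
TL = 79.8687 - 47.3 = 32.57

32.57 dB


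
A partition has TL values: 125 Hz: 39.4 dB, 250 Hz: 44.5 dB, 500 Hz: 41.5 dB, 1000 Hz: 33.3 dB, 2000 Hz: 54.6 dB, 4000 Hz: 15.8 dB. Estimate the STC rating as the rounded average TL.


Given TL values at each frequency:
  125 Hz: 39.4 dB
  250 Hz: 44.5 dB
  500 Hz: 41.5 dB
  1000 Hz: 33.3 dB
  2000 Hz: 54.6 dB
  4000 Hz: 15.8 dB
Formula: STC ~ round(average of TL values)
Sum = 39.4 + 44.5 + 41.5 + 33.3 + 54.6 + 15.8 = 229.1
Average = 229.1 / 6 = 38.18
Rounded: 38

38


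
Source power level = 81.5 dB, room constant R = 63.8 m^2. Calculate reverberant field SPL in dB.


Given values:
  Lw = 81.5 dB, R = 63.8 m^2
Formula: SPL = Lw + 10 * log10(4 / R)
Compute 4 / R = 4 / 63.8 = 0.062696
Compute 10 * log10(0.062696) = -12.0276
SPL = 81.5 + (-12.0276) = 69.47

69.47 dB


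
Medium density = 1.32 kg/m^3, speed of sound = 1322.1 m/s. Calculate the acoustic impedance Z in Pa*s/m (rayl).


Given values:
  rho = 1.32 kg/m^3
  c = 1322.1 m/s
Formula: Z = rho * c
Z = 1.32 * 1322.1
Z = 1745.17

1745.17 rayl


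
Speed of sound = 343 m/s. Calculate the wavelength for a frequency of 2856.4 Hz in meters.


Given values:
  c = 343 m/s, f = 2856.4 Hz
Formula: lambda = c / f
lambda = 343 / 2856.4
lambda = 0.1201

0.1201 m


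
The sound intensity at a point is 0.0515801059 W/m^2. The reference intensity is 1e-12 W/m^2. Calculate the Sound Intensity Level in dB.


Given values:
  I = 0.0515801059 W/m^2
  I_ref = 1e-12 W/m^2
Formula: SIL = 10 * log10(I / I_ref)
Compute ratio: I / I_ref = 51580105900
Compute log10: log10(51580105900) = 10.712482
Multiply: SIL = 10 * 10.712482 = 107.12

107.12 dB


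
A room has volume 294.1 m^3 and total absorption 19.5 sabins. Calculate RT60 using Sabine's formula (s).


Given values:
  V = 294.1 m^3
  A = 19.5 sabins
Formula: RT60 = 0.161 * V / A
Numerator: 0.161 * 294.1 = 47.3501
RT60 = 47.3501 / 19.5 = 2.428

2.428 s


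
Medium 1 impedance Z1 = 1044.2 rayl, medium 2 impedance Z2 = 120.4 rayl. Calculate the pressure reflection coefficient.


Given values:
  Z1 = 1044.2 rayl, Z2 = 120.4 rayl
Formula: R = (Z2 - Z1) / (Z2 + Z1)
Numerator: Z2 - Z1 = 120.4 - 1044.2 = -923.8
Denominator: Z2 + Z1 = 120.4 + 1044.2 = 1164.6
R = -923.8 / 1164.6 = -0.7932

-0.7932


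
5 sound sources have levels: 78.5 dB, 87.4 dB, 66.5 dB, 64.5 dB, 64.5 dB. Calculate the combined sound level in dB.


Formula: L_total = 10 * log10( sum(10^(Li/10)) )
  Source 1: 10^(78.5/10) = 70794578.4384
  Source 2: 10^(87.4/10) = 549540873.8576
  Source 3: 10^(66.5/10) = 4466835.9215
  Source 4: 10^(64.5/10) = 2818382.9313
  Source 5: 10^(64.5/10) = 2818382.9313
Sum of linear values = 630439054.0801
L_total = 10 * log10(630439054.0801) = 88.0

88.0 dB


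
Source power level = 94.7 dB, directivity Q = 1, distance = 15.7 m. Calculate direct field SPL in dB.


Given values:
  Lw = 94.7 dB, Q = 1, r = 15.7 m
Formula: SPL = Lw + 10 * log10(Q / (4 * pi * r^2))
Compute 4 * pi * r^2 = 4 * pi * 15.7^2 = 3097.4847
Compute Q / denom = 1 / 3097.4847 = 0.00032284
Compute 10 * log10(0.00032284) = -34.9101
SPL = 94.7 + (-34.9101) = 59.79

59.79 dB


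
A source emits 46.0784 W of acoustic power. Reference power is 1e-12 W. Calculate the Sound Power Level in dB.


Given values:
  W = 46.0784 W
  W_ref = 1e-12 W
Formula: SWL = 10 * log10(W / W_ref)
Compute ratio: W / W_ref = 46078400000000
Compute log10: log10(46078400000000) = 13.663497
Multiply: SWL = 10 * 13.663497 = 136.63

136.63 dB


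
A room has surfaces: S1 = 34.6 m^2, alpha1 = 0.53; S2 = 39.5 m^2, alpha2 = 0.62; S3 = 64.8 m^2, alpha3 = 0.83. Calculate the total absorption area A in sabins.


Given surfaces:
  Surface 1: 34.6 * 0.53 = 18.338
  Surface 2: 39.5 * 0.62 = 24.49
  Surface 3: 64.8 * 0.83 = 53.784
Formula: A = sum(Si * alpha_i)
A = 18.338 + 24.49 + 53.784
A = 96.61

96.61 sabins


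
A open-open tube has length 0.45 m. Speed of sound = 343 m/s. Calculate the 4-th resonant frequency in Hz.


Given values:
  Tube type: open-open, L = 0.45 m, c = 343 m/s, n = 4
Formula: f_n = n * c / (2 * L)
Compute 2 * L = 2 * 0.45 = 0.9
f = 4 * 343 / 0.9
f = 1524.44

1524.44 Hz


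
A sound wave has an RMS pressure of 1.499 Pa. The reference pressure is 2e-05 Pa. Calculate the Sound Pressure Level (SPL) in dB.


Given values:
  p = 1.499 Pa
  p_ref = 2e-05 Pa
Formula: SPL = 20 * log10(p / p_ref)
Compute ratio: p / p_ref = 1.499 / 2e-05 = 74950
Compute log10: log10(74950) = 4.874772
Multiply: SPL = 20 * 4.874772 = 97.5

97.5 dB


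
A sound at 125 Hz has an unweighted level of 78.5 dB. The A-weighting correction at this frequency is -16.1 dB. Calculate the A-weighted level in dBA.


Given values:
  SPL = 78.5 dB
  A-weighting at 125 Hz = -16.1 dB
Formula: L_A = SPL + A_weight
L_A = 78.5 + (-16.1)
L_A = 62.4

62.4 dBA


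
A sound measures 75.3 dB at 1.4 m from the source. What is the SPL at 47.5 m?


Given values:
  SPL1 = 75.3 dB, r1 = 1.4 m, r2 = 47.5 m
Formula: SPL2 = SPL1 - 20 * log10(r2 / r1)
Compute ratio: r2 / r1 = 47.5 / 1.4 = 33.9286
Compute log10: log10(33.9286) = 1.530566
Compute drop: 20 * 1.530566 = 30.6113
SPL2 = 75.3 - 30.6113 = 44.69

44.69 dB


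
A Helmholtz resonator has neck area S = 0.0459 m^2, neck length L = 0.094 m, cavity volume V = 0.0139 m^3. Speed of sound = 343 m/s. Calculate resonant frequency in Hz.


Given values:
  S = 0.0459 m^2, L = 0.094 m, V = 0.0139 m^3, c = 343 m/s
Formula: f = (c / (2*pi)) * sqrt(S / (V * L))
Compute V * L = 0.0139 * 0.094 = 0.0013066
Compute S / (V * L) = 0.0459 / 0.0013066 = 35.1293
Compute sqrt(35.1293) = 5.926998
Compute c / (2*pi) = 343 / 6.283185 = 54.590148
f = 54.590148 * 5.926998 = 323.56

323.56 Hz


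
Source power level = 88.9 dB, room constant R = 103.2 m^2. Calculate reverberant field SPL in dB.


Given values:
  Lw = 88.9 dB, R = 103.2 m^2
Formula: SPL = Lw + 10 * log10(4 / R)
Compute 4 / R = 4 / 103.2 = 0.03876
Compute 10 * log10(0.03876) = -14.1162
SPL = 88.9 + (-14.1162) = 74.78

74.78 dB


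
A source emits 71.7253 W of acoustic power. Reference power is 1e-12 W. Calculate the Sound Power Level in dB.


Given values:
  W = 71.7253 W
  W_ref = 1e-12 W
Formula: SWL = 10 * log10(W / W_ref)
Compute ratio: W / W_ref = 71725300000000
Compute log10: log10(71725300000000) = 13.855672
Multiply: SWL = 10 * 13.855672 = 138.56

138.56 dB


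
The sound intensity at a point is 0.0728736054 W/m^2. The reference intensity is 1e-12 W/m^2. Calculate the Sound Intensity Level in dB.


Given values:
  I = 0.0728736054 W/m^2
  I_ref = 1e-12 W/m^2
Formula: SIL = 10 * log10(I / I_ref)
Compute ratio: I / I_ref = 72873605400
Compute log10: log10(72873605400) = 10.86257
Multiply: SIL = 10 * 10.86257 = 108.63

108.63 dB


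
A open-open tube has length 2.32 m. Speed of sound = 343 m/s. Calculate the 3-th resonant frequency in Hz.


Given values:
  Tube type: open-open, L = 2.32 m, c = 343 m/s, n = 3
Formula: f_n = n * c / (2 * L)
Compute 2 * L = 2 * 2.32 = 4.64
f = 3 * 343 / 4.64
f = 221.77

221.77 Hz


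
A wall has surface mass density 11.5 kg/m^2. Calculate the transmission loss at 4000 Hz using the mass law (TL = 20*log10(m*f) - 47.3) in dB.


Given values:
  m = 11.5 kg/m^2, f = 4000 Hz
Formula: TL = 20 * log10(m * f) - 47.3
Compute m * f = 11.5 * 4000 = 46000.0
Compute log10(46000.0) = 4.662758
Compute 20 * 4.662758 = 93.2552
TL = 93.2552 - 47.3 = 45.96

45.96 dB


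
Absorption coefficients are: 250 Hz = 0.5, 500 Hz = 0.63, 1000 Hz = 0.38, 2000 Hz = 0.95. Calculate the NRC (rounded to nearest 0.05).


Given values:
  a_250 = 0.5, a_500 = 0.63
  a_1000 = 0.38, a_2000 = 0.95
Formula: NRC = (a250 + a500 + a1000 + a2000) / 4
Sum = 0.5 + 0.63 + 0.38 + 0.95 = 2.46
NRC = 2.46 / 4 = 0.615
Rounded to nearest 0.05: 0.6

0.6


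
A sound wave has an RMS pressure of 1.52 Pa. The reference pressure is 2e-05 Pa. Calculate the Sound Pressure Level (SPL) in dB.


Given values:
  p = 1.52 Pa
  p_ref = 2e-05 Pa
Formula: SPL = 20 * log10(p / p_ref)
Compute ratio: p / p_ref = 1.52 / 2e-05 = 76000
Compute log10: log10(76000) = 4.880814
Multiply: SPL = 20 * 4.880814 = 97.62

97.62 dB


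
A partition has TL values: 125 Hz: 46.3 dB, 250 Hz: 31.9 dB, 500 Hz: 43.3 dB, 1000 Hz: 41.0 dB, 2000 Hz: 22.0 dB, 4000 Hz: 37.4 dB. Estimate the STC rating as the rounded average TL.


Given TL values at each frequency:
  125 Hz: 46.3 dB
  250 Hz: 31.9 dB
  500 Hz: 43.3 dB
  1000 Hz: 41.0 dB
  2000 Hz: 22.0 dB
  4000 Hz: 37.4 dB
Formula: STC ~ round(average of TL values)
Sum = 46.3 + 31.9 + 43.3 + 41.0 + 22.0 + 37.4 = 221.9
Average = 221.9 / 6 = 36.98
Rounded: 37

37


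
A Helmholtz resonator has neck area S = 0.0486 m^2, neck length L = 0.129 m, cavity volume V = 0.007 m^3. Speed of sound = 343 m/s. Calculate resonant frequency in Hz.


Given values:
  S = 0.0486 m^2, L = 0.129 m, V = 0.007 m^3, c = 343 m/s
Formula: f = (c / (2*pi)) * sqrt(S / (V * L))
Compute V * L = 0.007 * 0.129 = 0.000903
Compute S / (V * L) = 0.0486 / 0.000903 = 53.8206
Compute sqrt(53.8206) = 7.336252
Compute c / (2*pi) = 343 / 6.283185 = 54.590148
f = 54.590148 * 7.336252 = 400.49

400.49 Hz


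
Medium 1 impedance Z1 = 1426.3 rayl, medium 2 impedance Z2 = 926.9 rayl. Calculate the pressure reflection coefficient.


Given values:
  Z1 = 1426.3 rayl, Z2 = 926.9 rayl
Formula: R = (Z2 - Z1) / (Z2 + Z1)
Numerator: Z2 - Z1 = 926.9 - 1426.3 = -499.4
Denominator: Z2 + Z1 = 926.9 + 1426.3 = 2353.2
R = -499.4 / 2353.2 = -0.2122

-0.2122


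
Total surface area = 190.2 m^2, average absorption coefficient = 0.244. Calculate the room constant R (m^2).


Given values:
  S = 190.2 m^2, alpha = 0.244
Formula: R = S * alpha / (1 - alpha)
Numerator: 190.2 * 0.244 = 46.4088
Denominator: 1 - 0.244 = 0.756
R = 46.4088 / 0.756 = 61.39

61.39 m^2


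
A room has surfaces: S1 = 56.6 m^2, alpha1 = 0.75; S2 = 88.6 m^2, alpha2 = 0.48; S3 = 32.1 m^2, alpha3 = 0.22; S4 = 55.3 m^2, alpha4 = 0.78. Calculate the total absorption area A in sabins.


Given surfaces:
  Surface 1: 56.6 * 0.75 = 42.45
  Surface 2: 88.6 * 0.48 = 42.528
  Surface 3: 32.1 * 0.22 = 7.062
  Surface 4: 55.3 * 0.78 = 43.134
Formula: A = sum(Si * alpha_i)
A = 42.45 + 42.528 + 7.062 + 43.134
A = 135.17

135.17 sabins


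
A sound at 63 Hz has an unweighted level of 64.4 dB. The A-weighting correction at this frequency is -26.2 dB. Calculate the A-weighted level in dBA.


Given values:
  SPL = 64.4 dB
  A-weighting at 63 Hz = -26.2 dB
Formula: L_A = SPL + A_weight
L_A = 64.4 + (-26.2)
L_A = 38.2

38.2 dBA


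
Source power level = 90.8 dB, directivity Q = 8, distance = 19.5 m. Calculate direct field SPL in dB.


Given values:
  Lw = 90.8 dB, Q = 8, r = 19.5 m
Formula: SPL = Lw + 10 * log10(Q / (4 * pi * r^2))
Compute 4 * pi * r^2 = 4 * pi * 19.5^2 = 4778.3624
Compute Q / denom = 8 / 4778.3624 = 0.00167421
Compute 10 * log10(0.00167421) = -27.7619
SPL = 90.8 + (-27.7619) = 63.04

63.04 dB


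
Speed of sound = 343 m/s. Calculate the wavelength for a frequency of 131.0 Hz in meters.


Given values:
  c = 343 m/s, f = 131.0 Hz
Formula: lambda = c / f
lambda = 343 / 131.0
lambda = 2.6183

2.6183 m


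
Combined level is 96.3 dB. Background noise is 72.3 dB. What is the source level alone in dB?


Given values:
  L_total = 96.3 dB, L_bg = 72.3 dB
Formula: L_source = 10 * log10(10^(L_total/10) - 10^(L_bg/10))
Convert to linear:
  10^(96.3/10) = 4265795188.0159
  10^(72.3/10) = 16982436.5246
Difference: 4265795188.0159 - 16982436.5246 = 4248812751.4913
L_source = 10 * log10(4248812751.4913) = 96.28

96.28 dB


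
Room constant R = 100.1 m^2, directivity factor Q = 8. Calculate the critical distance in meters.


Given values:
  R = 100.1 m^2, Q = 8
Formula: d_c = 0.141 * sqrt(Q * R)
Compute Q * R = 8 * 100.1 = 800.8
Compute sqrt(800.8) = 28.2984
d_c = 0.141 * 28.2984 = 3.99

3.99 m


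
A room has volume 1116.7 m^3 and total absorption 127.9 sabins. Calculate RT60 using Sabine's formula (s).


Given values:
  V = 1116.7 m^3
  A = 127.9 sabins
Formula: RT60 = 0.161 * V / A
Numerator: 0.161 * 1116.7 = 179.7887
RT60 = 179.7887 / 127.9 = 1.406

1.406 s


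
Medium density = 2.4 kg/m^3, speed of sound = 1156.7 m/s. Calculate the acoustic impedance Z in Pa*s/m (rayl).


Given values:
  rho = 2.4 kg/m^3
  c = 1156.7 m/s
Formula: Z = rho * c
Z = 2.4 * 1156.7
Z = 2776.08

2776.08 rayl


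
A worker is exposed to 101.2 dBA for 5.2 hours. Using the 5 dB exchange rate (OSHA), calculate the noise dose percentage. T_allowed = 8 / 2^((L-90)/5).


Given values:
  L = 101.2 dBA, T = 5.2 hours
Formula: T_allowed = 8 / 2^((L - 90) / 5)
Compute exponent: (101.2 - 90) / 5 = 2.24
Compute 2^(2.24) = 4.723971
T_allowed = 8 / 4.723971 = 1.69349 hours
Dose = (T / T_allowed) * 100
Dose = (5.2 / 1.69349) * 100 = 307.06

307.06 %


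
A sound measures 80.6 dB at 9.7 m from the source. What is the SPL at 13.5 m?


Given values:
  SPL1 = 80.6 dB, r1 = 9.7 m, r2 = 13.5 m
Formula: SPL2 = SPL1 - 20 * log10(r2 / r1)
Compute ratio: r2 / r1 = 13.5 / 9.7 = 1.3918
Compute log10: log10(1.3918) = 0.143577
Compute drop: 20 * 0.143577 = 2.8715
SPL2 = 80.6 - 2.8715 = 77.73

77.73 dB


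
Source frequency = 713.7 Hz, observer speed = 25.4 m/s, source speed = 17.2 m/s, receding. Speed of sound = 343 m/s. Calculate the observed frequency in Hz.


Given values:
  f_s = 713.7 Hz, v_o = 25.4 m/s, v_s = 17.2 m/s
  Direction: receding
Formula: f_o = f_s * (c - v_o) / (c + v_s)
Numerator: c - v_o = 343 - 25.4 = 317.6
Denominator: c + v_s = 343 + 17.2 = 360.2
f_o = 713.7 * 317.6 / 360.2 = 629.29

629.29 Hz


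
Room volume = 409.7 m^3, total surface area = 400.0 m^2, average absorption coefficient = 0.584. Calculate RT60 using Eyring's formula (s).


Given values:
  V = 409.7 m^3, S = 400.0 m^2, alpha = 0.584
Formula: RT60 = 0.161 * V / (-S * ln(1 - alpha))
Compute ln(1 - 0.584) = ln(0.416) = -0.87707
Denominator: -400.0 * -0.87707 = 350.828
Numerator: 0.161 * 409.7 = 65.9617
RT60 = 65.9617 / 350.828 = 0.188

0.188 s


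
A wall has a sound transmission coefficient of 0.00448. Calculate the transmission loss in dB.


Given values:
  tau = 0.00448
Formula: TL = 10 * log10(1 / tau)
Compute 1 / tau = 1 / 0.00448 = 223.2143
Compute log10(223.2143) = 2.348722
TL = 10 * 2.348722 = 23.49

23.49 dB


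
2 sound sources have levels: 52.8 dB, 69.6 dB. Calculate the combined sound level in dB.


Formula: L_total = 10 * log10( sum(10^(Li/10)) )
  Source 1: 10^(52.8/10) = 190546.0718
  Source 2: 10^(69.6/10) = 9120108.3936
Sum of linear values = 9310654.4654
L_total = 10 * log10(9310654.4654) = 69.69

69.69 dB


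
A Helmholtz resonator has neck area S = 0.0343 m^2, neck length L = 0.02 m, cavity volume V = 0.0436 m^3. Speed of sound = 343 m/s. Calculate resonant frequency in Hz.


Given values:
  S = 0.0343 m^2, L = 0.02 m, V = 0.0436 m^3, c = 343 m/s
Formula: f = (c / (2*pi)) * sqrt(S / (V * L))
Compute V * L = 0.0436 * 0.02 = 0.000872
Compute S / (V * L) = 0.0343 / 0.000872 = 39.3349
Compute sqrt(39.3349) = 6.271754
Compute c / (2*pi) = 343 / 6.283185 = 54.590148
f = 54.590148 * 6.271754 = 342.38

342.38 Hz


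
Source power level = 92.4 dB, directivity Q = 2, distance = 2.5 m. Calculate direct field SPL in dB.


Given values:
  Lw = 92.4 dB, Q = 2, r = 2.5 m
Formula: SPL = Lw + 10 * log10(Q / (4 * pi * r^2))
Compute 4 * pi * r^2 = 4 * pi * 2.5^2 = 78.5398
Compute Q / denom = 2 / 78.5398 = 0.0254648
Compute 10 * log10(0.0254648) = -15.9406
SPL = 92.4 + (-15.9406) = 76.46

76.46 dB


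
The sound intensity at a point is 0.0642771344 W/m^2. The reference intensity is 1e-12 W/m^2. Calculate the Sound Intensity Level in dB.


Given values:
  I = 0.0642771344 W/m^2
  I_ref = 1e-12 W/m^2
Formula: SIL = 10 * log10(I / I_ref)
Compute ratio: I / I_ref = 64277134400
Compute log10: log10(64277134400) = 10.808057
Multiply: SIL = 10 * 10.808057 = 108.08

108.08 dB


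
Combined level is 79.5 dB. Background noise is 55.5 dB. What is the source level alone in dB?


Given values:
  L_total = 79.5 dB, L_bg = 55.5 dB
Formula: L_source = 10 * log10(10^(L_total/10) - 10^(L_bg/10))
Convert to linear:
  10^(79.5/10) = 89125093.8134
  10^(55.5/10) = 354813.3892
Difference: 89125093.8134 - 354813.3892 = 88770280.4242
L_source = 10 * log10(88770280.4242) = 79.48

79.48 dB


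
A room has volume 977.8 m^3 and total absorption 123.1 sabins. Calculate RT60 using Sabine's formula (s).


Given values:
  V = 977.8 m^3
  A = 123.1 sabins
Formula: RT60 = 0.161 * V / A
Numerator: 0.161 * 977.8 = 157.4258
RT60 = 157.4258 / 123.1 = 1.279

1.279 s


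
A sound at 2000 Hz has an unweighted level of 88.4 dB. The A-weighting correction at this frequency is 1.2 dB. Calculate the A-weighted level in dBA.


Given values:
  SPL = 88.4 dB
  A-weighting at 2000 Hz = 1.2 dB
Formula: L_A = SPL + A_weight
L_A = 88.4 + (1.2)
L_A = 89.6

89.6 dBA


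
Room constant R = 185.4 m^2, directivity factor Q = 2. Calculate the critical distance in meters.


Given values:
  R = 185.4 m^2, Q = 2
Formula: d_c = 0.141 * sqrt(Q * R)
Compute Q * R = 2 * 185.4 = 370.8
Compute sqrt(370.8) = 19.2562
d_c = 0.141 * 19.2562 = 2.715

2.715 m


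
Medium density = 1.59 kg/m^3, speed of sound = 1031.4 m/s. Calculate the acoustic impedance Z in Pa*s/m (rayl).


Given values:
  rho = 1.59 kg/m^3
  c = 1031.4 m/s
Formula: Z = rho * c
Z = 1.59 * 1031.4
Z = 1639.93

1639.93 rayl


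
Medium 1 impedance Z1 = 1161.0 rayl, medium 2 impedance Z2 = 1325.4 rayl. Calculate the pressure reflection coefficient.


Given values:
  Z1 = 1161.0 rayl, Z2 = 1325.4 rayl
Formula: R = (Z2 - Z1) / (Z2 + Z1)
Numerator: Z2 - Z1 = 1325.4 - 1161.0 = 164.4
Denominator: Z2 + Z1 = 1325.4 + 1161.0 = 2486.4
R = 164.4 / 2486.4 = 0.0661

0.0661


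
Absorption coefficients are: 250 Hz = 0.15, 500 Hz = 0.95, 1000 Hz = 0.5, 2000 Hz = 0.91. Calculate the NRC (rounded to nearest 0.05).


Given values:
  a_250 = 0.15, a_500 = 0.95
  a_1000 = 0.5, a_2000 = 0.91
Formula: NRC = (a250 + a500 + a1000 + a2000) / 4
Sum = 0.15 + 0.95 + 0.5 + 0.91 = 2.51
NRC = 2.51 / 4 = 0.6275
Rounded to nearest 0.05: 0.65

0.65


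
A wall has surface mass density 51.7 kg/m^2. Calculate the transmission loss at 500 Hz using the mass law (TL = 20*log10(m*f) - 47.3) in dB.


Given values:
  m = 51.7 kg/m^2, f = 500 Hz
Formula: TL = 20 * log10(m * f) - 47.3
Compute m * f = 51.7 * 500 = 25850.0
Compute log10(25850.0) = 4.412461
Compute 20 * 4.412461 = 88.2492
TL = 88.2492 - 47.3 = 40.95

40.95 dB


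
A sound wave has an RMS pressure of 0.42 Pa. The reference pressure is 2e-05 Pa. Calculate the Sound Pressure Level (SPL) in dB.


Given values:
  p = 0.42 Pa
  p_ref = 2e-05 Pa
Formula: SPL = 20 * log10(p / p_ref)
Compute ratio: p / p_ref = 0.42 / 2e-05 = 21000
Compute log10: log10(21000) = 4.322219
Multiply: SPL = 20 * 4.322219 = 86.44

86.44 dB


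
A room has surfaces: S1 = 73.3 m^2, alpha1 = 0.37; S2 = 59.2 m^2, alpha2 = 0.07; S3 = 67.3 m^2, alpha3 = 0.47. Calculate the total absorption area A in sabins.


Given surfaces:
  Surface 1: 73.3 * 0.37 = 27.121
  Surface 2: 59.2 * 0.07 = 4.144
  Surface 3: 67.3 * 0.47 = 31.631
Formula: A = sum(Si * alpha_i)
A = 27.121 + 4.144 + 31.631
A = 62.9

62.9 sabins


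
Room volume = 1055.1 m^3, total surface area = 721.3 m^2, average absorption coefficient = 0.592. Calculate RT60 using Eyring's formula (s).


Given values:
  V = 1055.1 m^3, S = 721.3 m^2, alpha = 0.592
Formula: RT60 = 0.161 * V / (-S * ln(1 - alpha))
Compute ln(1 - 0.592) = ln(0.408) = -0.896488
Denominator: -721.3 * -0.896488 = 646.6368
Numerator: 0.161 * 1055.1 = 169.8711
RT60 = 169.8711 / 646.6368 = 0.263

0.263 s
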